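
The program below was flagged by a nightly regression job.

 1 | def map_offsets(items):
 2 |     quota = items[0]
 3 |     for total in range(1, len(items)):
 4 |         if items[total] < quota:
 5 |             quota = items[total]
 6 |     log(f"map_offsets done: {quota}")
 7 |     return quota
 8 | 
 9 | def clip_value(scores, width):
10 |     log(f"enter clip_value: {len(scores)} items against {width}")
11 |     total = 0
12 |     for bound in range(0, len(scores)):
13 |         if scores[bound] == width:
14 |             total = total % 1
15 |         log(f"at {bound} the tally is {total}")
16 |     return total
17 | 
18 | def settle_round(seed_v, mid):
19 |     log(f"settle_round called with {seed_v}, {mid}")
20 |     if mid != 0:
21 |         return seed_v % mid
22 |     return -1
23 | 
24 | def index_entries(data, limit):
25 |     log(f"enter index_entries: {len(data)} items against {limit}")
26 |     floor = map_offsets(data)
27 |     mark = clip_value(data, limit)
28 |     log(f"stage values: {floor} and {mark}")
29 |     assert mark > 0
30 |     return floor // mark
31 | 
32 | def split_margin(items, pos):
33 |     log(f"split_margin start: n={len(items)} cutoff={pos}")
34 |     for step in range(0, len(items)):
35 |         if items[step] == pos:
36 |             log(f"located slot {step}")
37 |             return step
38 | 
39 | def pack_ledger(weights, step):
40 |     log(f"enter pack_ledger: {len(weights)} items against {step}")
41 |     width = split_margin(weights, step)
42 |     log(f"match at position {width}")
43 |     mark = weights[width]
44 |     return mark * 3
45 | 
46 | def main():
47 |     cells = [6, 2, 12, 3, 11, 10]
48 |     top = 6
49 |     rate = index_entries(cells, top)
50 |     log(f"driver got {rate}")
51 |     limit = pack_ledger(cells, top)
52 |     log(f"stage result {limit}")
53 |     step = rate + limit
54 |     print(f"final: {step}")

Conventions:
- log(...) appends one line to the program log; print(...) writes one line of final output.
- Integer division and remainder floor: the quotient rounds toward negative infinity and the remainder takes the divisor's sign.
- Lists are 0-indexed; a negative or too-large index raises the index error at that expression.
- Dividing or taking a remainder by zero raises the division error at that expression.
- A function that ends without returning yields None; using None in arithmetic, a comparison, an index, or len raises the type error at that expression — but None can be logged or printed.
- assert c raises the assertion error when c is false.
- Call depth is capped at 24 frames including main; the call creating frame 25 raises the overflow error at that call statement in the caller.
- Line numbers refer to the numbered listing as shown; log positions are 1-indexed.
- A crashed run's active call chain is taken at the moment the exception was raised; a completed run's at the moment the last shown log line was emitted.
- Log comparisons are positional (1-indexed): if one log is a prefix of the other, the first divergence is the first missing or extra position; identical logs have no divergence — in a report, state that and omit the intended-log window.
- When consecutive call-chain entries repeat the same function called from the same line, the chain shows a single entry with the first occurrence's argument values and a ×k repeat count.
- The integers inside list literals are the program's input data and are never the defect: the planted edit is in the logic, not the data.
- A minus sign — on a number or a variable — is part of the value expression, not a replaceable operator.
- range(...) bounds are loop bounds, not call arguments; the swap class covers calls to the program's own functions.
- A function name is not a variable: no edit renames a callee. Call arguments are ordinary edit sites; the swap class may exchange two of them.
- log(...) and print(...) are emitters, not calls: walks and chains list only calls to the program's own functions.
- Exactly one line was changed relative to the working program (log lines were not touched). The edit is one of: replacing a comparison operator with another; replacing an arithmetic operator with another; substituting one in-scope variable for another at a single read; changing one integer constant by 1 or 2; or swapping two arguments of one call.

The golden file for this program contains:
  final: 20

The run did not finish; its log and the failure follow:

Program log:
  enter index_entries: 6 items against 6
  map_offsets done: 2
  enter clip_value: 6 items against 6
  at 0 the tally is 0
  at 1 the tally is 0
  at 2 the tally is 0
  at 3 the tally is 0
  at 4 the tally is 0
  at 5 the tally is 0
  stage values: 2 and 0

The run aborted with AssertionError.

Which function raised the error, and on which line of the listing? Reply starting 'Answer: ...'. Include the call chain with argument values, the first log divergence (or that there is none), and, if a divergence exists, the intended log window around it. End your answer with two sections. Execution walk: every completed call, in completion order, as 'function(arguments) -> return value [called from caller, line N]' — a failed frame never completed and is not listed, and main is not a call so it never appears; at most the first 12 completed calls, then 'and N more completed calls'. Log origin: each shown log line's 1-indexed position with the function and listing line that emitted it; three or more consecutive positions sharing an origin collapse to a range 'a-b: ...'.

Answer: the error was raised in index_entries, line 29.
Key observation: Position 4 is the first bad log line: 'at 0 the tally is 0' should read 'at 0 the tally is 1'.
Call chain: main -> index_entries([6, 2, 12, 3, 11, 10], 6) (called at line 49).
First divergence: position 4; shown 'at 0 the tally is 0' vs intended 'at 0 the tally is 1'.
Intended log window:
  2: map_offsets done: 2
  3: enter clip_value: 6 items against 6
  4: at 0 the tally is 1
  5: at 1 the tally is 1
Execution walk:
  map_offsets([6, 2, 12, 3, 11, 10]) -> 2  [called from index_entries, line 26]
  clip_value([6, 2, 12, 3, 11, 10], 6) -> 0  [called from index_entries, line 27]
Log line origins:
  1: logged in index_entries at line 25
  2: logged in map_offsets at line 6
  3: logged in clip_value at line 10
  4-9: logged in clip_value at line 15
  10: logged in index_entries at line 28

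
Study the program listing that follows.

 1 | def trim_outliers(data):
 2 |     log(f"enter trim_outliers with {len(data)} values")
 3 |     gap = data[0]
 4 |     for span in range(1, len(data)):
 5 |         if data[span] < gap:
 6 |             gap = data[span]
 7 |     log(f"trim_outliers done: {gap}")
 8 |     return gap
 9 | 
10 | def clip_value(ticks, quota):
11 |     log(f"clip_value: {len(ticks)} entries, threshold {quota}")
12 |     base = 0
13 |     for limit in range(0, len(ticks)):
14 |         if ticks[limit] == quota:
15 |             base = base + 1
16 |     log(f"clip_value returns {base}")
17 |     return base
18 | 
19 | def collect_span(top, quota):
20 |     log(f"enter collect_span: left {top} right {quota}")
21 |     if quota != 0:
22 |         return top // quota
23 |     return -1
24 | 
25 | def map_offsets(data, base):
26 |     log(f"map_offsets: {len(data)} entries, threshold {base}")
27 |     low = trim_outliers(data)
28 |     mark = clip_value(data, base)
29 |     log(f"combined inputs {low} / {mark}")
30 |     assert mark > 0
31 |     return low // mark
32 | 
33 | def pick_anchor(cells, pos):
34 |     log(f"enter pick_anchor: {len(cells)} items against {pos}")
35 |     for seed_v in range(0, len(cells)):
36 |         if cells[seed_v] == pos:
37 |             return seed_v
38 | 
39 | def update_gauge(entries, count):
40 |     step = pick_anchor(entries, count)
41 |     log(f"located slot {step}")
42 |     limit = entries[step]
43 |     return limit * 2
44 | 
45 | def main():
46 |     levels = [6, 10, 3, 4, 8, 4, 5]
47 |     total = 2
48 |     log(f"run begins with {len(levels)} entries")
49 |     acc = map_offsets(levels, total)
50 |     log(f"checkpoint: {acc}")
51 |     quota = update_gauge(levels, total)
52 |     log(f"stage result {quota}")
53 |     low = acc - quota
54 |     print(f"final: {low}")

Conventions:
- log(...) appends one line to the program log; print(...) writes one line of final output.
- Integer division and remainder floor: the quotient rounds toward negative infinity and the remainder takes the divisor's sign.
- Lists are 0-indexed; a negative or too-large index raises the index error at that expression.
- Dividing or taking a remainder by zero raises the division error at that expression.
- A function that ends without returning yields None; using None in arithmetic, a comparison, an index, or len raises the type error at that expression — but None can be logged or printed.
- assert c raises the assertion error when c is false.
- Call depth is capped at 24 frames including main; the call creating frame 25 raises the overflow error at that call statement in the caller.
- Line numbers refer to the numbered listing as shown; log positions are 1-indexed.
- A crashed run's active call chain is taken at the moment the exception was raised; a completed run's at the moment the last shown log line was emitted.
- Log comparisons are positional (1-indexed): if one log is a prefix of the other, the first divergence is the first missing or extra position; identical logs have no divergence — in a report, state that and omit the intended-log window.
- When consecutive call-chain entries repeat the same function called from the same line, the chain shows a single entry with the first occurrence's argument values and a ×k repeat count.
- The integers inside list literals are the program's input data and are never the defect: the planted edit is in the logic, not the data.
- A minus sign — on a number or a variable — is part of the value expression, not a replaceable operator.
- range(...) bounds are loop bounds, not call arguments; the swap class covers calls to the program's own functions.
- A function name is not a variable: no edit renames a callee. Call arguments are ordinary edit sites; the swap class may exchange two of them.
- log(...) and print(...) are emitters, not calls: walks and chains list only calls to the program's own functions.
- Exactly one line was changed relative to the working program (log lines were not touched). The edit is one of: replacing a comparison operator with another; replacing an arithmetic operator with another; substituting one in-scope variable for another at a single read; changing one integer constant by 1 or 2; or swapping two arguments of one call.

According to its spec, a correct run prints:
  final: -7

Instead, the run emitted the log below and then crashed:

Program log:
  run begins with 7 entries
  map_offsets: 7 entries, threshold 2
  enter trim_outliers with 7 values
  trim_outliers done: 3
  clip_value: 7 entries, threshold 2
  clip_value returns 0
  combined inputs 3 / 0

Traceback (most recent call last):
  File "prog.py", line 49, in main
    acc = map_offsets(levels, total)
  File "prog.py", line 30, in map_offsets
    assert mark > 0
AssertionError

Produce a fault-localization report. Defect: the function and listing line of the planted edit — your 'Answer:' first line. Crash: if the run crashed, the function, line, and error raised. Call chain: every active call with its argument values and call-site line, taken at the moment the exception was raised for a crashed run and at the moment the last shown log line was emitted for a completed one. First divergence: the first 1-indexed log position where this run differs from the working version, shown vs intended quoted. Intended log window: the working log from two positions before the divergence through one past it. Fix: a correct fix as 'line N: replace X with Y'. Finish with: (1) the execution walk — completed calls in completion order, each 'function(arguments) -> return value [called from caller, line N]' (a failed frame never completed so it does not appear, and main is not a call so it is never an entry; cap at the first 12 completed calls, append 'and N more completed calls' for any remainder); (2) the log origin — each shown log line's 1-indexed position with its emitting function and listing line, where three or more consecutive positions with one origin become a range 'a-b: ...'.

Answer: the defect is in main at line 47.
Key observation: The log first diverges at position 2: the faulty run prints 'map_offsets: 7 entries, threshold 2' where the working version prints 'map_offsets: 7 entries, threshold 4'.
Crash: map_offsets, line 30, AssertionError.
Call chain: main -> map_offsets([6, 10, 3, 4, 8, 4, 5], 2) (called at line 49).
First divergence: position 2 — shown 'map_offsets: 7 entries, threshold 2', intended 'map_offsets: 7 entries, threshold 4'.
Intended log window:
  1: run begins with 7 entries
  2: map_offsets: 7 entries, threshold 4
  3: enter trim_outliers with 7 values
Execution walk:
  trim_outliers([6, 10, 3, 4, 8, 4, 5]) -> 3  [called from map_offsets, line 27]
  clip_value([6, 10, 3, 4, 8, 4, 5], 2) -> 0  [called from map_offsets, line 28]
Log origin:
  1: emitted by main (line 48)
  2: emitted by map_offsets (line 26)
  3: emitted by trim_outliers (line 2)
  4: emitted by trim_outliers (line 7)
  5: emitted by clip_value (line 11)
  6: emitted by clip_value (line 16)
  7: emitted by map_offsets (line 29)
A correct fix: line 47: replace `2` with `4`.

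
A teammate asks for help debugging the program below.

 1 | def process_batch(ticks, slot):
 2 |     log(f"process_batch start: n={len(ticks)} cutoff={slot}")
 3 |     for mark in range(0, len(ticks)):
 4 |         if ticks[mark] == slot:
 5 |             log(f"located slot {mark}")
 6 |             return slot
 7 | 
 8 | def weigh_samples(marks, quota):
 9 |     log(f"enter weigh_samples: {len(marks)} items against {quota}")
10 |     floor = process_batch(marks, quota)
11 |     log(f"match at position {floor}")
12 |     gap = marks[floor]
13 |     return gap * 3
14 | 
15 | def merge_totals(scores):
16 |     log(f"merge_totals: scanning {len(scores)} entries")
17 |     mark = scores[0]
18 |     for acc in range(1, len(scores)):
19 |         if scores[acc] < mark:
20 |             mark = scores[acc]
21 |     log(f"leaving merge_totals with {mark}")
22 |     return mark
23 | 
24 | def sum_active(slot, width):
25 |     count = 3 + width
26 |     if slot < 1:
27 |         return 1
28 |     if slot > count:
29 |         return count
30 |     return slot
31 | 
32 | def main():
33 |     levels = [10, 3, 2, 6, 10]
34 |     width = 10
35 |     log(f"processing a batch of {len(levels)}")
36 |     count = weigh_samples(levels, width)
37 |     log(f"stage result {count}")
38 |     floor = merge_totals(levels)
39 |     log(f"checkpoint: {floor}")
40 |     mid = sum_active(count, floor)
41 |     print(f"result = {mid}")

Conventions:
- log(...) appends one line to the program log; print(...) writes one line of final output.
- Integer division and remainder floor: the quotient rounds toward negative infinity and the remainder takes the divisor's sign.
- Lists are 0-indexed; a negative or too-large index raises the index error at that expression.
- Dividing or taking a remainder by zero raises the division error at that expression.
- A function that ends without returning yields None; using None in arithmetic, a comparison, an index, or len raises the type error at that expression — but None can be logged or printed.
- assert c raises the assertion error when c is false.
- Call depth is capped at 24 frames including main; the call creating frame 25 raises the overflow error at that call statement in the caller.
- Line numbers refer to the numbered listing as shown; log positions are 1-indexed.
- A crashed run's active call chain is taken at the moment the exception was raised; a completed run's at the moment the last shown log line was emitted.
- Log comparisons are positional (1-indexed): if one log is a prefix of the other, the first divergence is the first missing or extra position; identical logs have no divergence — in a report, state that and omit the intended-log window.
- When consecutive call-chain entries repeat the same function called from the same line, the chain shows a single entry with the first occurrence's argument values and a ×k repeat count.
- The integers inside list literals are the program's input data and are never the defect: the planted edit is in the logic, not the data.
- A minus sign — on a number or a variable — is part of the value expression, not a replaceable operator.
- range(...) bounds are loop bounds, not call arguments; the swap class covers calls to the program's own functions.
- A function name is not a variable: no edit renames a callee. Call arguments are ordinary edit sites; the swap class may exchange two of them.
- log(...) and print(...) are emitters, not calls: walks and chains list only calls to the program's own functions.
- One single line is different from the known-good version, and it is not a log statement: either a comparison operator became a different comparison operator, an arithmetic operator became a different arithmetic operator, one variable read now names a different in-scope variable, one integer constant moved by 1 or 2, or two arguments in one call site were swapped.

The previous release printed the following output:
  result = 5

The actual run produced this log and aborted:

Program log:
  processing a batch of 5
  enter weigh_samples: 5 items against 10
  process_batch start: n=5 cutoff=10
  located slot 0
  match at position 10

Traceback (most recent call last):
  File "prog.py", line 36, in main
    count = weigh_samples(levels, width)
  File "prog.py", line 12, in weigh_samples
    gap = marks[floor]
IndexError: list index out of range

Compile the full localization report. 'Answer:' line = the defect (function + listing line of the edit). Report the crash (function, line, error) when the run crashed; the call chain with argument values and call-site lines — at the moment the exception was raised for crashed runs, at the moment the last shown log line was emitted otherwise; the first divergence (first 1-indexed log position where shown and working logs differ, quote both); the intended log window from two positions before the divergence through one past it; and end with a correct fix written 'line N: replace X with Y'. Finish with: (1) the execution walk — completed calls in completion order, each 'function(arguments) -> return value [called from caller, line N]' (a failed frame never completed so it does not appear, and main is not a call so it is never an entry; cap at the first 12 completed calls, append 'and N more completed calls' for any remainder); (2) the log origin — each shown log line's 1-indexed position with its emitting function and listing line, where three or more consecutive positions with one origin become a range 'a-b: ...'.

Answer: the defect is in process_batch at line 6.
The tell: At log position 5 the runs split — shown 'match at position 10', but the working version logs 'match at position 0'.
Crash: weigh_samples, line 12, IndexError.
Call chain: main -> weigh_samples([10, 3, 2, 6, 10], 10) (called at line 36).
First divergence: position 5 — the shown line 'match at position 10' should read 'match at position 0'.
Intended log window:
  3: process_batch start: n=5 cutoff=10
  4: located slot 0
  5: match at position 0
  6: stage result 30
Execution walk:
  process_batch([10, 3, 2, 6, 10], 10) -> 10  [called from weigh_samples, line 10]
Log origins:
  1: emitted by main (line 35)
  2: emitted by weigh_samples (line 9)
  3: emitted by process_batch (line 2)
  4: emitted by process_batch (line 5)
  5: emitted by weigh_samples (line 11)
A correct fix: line 6: replace `slot` with `mark`.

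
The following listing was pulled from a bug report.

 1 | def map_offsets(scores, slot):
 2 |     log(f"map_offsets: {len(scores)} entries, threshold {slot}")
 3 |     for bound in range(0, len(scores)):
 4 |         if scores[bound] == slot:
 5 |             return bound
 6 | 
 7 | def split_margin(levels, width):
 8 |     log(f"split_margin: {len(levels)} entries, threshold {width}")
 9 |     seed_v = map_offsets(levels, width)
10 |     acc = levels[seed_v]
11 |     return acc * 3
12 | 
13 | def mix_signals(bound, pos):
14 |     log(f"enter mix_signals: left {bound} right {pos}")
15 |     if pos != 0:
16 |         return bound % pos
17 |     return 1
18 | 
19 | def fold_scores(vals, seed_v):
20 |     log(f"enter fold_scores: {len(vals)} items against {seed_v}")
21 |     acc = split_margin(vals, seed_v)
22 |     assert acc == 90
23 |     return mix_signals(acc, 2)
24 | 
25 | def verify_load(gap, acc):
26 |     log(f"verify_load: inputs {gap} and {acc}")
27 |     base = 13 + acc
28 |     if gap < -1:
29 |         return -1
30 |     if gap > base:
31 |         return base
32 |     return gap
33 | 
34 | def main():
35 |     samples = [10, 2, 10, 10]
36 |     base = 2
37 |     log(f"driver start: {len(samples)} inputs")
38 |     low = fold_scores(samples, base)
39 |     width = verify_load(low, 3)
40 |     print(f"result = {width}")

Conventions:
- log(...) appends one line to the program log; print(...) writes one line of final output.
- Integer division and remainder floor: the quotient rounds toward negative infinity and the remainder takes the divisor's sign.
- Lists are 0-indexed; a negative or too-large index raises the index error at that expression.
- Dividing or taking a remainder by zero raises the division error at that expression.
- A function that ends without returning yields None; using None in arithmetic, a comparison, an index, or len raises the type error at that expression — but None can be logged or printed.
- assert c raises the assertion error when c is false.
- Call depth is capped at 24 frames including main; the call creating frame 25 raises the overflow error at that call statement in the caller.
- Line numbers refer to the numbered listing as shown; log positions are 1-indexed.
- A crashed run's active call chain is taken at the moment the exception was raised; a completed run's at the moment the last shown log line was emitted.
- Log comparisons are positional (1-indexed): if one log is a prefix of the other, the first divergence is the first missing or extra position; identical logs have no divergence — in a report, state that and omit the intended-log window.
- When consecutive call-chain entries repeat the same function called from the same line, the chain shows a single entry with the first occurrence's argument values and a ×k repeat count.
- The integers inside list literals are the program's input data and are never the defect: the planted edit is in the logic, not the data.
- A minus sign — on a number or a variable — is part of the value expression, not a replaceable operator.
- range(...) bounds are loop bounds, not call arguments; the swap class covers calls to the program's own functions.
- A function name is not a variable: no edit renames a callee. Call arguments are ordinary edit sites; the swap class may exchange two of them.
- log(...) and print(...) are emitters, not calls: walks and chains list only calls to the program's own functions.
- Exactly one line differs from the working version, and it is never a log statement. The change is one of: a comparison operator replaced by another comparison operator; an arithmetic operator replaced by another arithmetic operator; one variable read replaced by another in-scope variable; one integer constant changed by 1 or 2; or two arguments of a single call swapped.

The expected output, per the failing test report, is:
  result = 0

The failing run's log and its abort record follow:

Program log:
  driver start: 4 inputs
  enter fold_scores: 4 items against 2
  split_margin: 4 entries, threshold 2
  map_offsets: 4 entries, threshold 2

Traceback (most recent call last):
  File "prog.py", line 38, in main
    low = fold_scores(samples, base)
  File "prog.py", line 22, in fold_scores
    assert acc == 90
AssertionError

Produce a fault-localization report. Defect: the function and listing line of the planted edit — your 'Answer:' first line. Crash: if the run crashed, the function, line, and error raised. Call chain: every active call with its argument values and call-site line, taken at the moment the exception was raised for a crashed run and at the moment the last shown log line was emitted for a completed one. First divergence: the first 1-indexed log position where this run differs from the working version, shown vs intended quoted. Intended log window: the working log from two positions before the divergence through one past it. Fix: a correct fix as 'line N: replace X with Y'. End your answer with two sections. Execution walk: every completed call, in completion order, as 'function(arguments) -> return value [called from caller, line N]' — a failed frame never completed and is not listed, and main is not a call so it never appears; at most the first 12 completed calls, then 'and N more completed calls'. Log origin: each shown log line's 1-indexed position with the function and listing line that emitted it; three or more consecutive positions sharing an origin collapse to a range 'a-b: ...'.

Answer: the defect is in fold_scores at line 22.
The tell: After 4 matching log lines the faulty run goes silent, while the working version continues with 'enter mix_signals: left 6 right 2'.
Crash: fold_scores, line 22, AssertionError.
Call chain: main -> fold_scores([10, 2, 10, 10], 2) (called at line 38).
First divergence: position 5 — the faulty run's log ends after 4 lines; the working version continues with 'enter mix_signals: left 6 right 2'.
Intended log window:
  3: split_margin: 4 entries, threshold 2
  4: map_offsets: 4 entries, threshold 2
  5: enter mix_signals: left 6 right 2
  6: verify_load: inputs 0 and 3
Execution walk:
  map_offsets([10, 2, 10, 10], 2) -> 1  [called from split_margin, line 9]
  split_margin([10, 2, 10, 10], 2) -> 6  [called from fold_scores, line 21]
Log origins:
  1 — main, line 37
  2 — fold_scores, line 20
  3 — split_margin, line 8
  4 — map_offsets, line 2
A correct fix: line 22: replace `==` with `<=`.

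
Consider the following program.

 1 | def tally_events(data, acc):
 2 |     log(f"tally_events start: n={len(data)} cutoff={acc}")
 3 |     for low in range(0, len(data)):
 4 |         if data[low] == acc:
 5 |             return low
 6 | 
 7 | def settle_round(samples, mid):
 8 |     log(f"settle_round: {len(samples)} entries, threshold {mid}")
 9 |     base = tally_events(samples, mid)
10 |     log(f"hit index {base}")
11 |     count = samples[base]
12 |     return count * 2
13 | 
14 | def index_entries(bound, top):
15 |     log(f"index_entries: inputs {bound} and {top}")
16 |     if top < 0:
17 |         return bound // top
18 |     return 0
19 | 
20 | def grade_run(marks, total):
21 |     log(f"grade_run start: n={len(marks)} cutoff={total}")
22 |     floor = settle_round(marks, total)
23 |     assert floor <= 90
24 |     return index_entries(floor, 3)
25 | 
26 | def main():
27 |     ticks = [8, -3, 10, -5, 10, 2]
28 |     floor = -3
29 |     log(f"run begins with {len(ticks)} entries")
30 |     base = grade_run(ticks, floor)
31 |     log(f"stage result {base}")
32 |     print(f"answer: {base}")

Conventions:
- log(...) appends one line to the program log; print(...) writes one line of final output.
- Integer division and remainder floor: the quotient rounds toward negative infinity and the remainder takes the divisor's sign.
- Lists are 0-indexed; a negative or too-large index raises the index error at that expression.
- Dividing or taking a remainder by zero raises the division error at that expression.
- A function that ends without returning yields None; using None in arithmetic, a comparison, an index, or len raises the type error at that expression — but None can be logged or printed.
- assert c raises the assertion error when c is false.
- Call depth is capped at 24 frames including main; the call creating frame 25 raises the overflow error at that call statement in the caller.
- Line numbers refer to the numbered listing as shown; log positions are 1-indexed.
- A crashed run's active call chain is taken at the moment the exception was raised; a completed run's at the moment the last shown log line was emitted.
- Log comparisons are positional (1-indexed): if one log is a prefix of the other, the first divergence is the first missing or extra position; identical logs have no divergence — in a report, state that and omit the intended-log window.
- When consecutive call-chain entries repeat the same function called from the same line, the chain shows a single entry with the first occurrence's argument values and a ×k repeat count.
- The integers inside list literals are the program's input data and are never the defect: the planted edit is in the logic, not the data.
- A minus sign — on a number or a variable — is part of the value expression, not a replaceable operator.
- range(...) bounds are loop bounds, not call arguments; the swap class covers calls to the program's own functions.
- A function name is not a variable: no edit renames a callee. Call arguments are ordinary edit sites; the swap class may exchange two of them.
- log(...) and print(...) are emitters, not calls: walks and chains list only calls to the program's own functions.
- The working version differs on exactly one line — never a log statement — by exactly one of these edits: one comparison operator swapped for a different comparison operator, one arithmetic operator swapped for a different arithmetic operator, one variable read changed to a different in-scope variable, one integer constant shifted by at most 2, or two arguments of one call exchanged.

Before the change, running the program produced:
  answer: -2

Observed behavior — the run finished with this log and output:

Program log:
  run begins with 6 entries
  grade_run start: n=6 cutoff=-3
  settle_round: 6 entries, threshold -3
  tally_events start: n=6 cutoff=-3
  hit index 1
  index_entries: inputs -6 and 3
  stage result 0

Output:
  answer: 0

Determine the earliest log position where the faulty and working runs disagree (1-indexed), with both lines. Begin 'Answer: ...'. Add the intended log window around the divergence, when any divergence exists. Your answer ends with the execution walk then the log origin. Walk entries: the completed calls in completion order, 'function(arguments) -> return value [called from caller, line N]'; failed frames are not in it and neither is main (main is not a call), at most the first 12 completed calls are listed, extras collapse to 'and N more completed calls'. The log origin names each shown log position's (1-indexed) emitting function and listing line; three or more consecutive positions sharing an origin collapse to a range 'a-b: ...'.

Answer: position 7 — the shown line 'stage result 0' should read 'stage result -2'.
Intended log window:
  5: hit index 1
  6: index_entries: inputs -6 and 3
  7: stage result -2
Execution walk:
  tally_events([8, -3, 10, -5, 10, 2], -3) -> 1  [called from settle_round, line 9]
  settle_round([8, -3, 10, -5, 10, 2], -3) -> -6  [called from grade_run, line 22]
  index_entries(-6, 3) -> 0  [called from grade_run, line 24]
  grade_run([8, -3, 10, -5, 10, 2], -3) -> 0  [called from main, line 30]
Log line origins:
  1: logged in main at line 29
  2: logged in grade_run at line 21
  3: logged in settle_round at line 8
  4: logged in tally_events at line 2
  5: logged in settle_round at line 10
  6: logged in index_entries at line 15
  7: logged in main at line 31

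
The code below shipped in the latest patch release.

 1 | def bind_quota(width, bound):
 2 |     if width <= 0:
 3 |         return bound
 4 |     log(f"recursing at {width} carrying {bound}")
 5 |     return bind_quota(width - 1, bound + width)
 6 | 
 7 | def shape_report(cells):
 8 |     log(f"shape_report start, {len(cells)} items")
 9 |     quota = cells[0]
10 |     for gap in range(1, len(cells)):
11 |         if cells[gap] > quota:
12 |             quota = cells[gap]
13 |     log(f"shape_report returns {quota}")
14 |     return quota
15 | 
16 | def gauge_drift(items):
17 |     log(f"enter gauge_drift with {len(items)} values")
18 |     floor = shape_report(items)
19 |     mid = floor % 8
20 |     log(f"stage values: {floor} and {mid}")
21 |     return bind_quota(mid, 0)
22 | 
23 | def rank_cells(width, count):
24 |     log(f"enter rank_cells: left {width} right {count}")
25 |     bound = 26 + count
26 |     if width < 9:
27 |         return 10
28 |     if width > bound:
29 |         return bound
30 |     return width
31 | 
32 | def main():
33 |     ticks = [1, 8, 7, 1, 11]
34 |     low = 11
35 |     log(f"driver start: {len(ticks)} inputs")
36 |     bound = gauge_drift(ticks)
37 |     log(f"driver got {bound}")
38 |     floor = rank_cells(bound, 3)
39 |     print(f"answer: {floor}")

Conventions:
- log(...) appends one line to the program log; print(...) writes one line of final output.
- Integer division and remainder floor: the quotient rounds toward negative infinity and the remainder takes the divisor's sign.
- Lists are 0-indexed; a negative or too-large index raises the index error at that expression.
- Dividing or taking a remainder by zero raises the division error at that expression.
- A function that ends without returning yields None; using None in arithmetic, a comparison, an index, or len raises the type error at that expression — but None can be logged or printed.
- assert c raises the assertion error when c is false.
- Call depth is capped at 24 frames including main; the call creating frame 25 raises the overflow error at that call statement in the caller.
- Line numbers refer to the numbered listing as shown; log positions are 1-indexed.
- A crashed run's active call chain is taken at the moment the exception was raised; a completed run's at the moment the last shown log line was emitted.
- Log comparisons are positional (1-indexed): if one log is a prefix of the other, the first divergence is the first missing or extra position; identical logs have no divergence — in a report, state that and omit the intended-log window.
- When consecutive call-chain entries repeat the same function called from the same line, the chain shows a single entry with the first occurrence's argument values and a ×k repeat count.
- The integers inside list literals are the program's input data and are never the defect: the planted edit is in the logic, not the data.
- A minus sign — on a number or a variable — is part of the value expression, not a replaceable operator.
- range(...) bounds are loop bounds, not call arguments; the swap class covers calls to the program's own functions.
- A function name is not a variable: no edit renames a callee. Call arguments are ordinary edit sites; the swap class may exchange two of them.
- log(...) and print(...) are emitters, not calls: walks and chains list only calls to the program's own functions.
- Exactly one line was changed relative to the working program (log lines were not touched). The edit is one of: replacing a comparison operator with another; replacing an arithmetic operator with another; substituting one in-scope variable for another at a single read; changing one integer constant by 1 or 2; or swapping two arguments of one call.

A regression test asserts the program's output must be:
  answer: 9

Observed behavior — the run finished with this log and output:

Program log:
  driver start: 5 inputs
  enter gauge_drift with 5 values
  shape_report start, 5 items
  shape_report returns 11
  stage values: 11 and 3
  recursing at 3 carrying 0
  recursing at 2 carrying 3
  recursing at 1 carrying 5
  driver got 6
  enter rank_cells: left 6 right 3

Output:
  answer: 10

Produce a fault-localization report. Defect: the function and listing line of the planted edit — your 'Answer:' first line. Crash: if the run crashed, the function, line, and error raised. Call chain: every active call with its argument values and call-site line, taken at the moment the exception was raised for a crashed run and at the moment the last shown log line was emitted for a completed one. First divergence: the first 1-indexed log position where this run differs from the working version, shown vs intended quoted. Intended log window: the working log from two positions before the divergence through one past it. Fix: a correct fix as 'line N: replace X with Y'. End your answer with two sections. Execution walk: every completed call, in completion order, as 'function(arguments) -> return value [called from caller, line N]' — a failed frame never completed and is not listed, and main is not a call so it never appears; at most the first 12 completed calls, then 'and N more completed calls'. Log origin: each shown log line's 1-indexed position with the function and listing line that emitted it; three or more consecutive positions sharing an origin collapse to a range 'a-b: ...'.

Answer: the defect is in rank_cells at line 27.
Key fact: The logs agree in full; only the final output differs.
Call chain: main -> rank_cells(6, 3) (called at line 38).
First divergence: none; the two logs match at every position.
Execution walk:
  shape_report([1, 8, 7, 1, 11]) -> 11  [called from gauge_drift, line 18]
  bind_quota(0, 6) -> 6  [called from bind_quota, line 5]
  bind_quota(1, 5) -> 6  [called from bind_quota, line 5]
  bind_quota(2, 3) -> 6  [called from bind_quota, line 5]
  bind_quota(3, 0) -> 6  [called from gauge_drift, line 21]
  gauge_drift([1, 8, 7, 1, 11]) -> 6  [called from main, line 36]
  rank_cells(6, 3) -> 10  [called from main, line 38]
Origin of each log line:
  1: emitted by main (line 35)
  2: emitted by gauge_drift (line 17)
  3: emitted by shape_report (line 8)
  4: emitted by shape_report (line 13)
  5: emitted by gauge_drift (line 20)
  6-8: emitted by bind_quota (line 4)
  9: emitted by main (line 37)
  10: emitted by rank_cells (line 24)
A correct fix: line 27: replace `10` with `9`.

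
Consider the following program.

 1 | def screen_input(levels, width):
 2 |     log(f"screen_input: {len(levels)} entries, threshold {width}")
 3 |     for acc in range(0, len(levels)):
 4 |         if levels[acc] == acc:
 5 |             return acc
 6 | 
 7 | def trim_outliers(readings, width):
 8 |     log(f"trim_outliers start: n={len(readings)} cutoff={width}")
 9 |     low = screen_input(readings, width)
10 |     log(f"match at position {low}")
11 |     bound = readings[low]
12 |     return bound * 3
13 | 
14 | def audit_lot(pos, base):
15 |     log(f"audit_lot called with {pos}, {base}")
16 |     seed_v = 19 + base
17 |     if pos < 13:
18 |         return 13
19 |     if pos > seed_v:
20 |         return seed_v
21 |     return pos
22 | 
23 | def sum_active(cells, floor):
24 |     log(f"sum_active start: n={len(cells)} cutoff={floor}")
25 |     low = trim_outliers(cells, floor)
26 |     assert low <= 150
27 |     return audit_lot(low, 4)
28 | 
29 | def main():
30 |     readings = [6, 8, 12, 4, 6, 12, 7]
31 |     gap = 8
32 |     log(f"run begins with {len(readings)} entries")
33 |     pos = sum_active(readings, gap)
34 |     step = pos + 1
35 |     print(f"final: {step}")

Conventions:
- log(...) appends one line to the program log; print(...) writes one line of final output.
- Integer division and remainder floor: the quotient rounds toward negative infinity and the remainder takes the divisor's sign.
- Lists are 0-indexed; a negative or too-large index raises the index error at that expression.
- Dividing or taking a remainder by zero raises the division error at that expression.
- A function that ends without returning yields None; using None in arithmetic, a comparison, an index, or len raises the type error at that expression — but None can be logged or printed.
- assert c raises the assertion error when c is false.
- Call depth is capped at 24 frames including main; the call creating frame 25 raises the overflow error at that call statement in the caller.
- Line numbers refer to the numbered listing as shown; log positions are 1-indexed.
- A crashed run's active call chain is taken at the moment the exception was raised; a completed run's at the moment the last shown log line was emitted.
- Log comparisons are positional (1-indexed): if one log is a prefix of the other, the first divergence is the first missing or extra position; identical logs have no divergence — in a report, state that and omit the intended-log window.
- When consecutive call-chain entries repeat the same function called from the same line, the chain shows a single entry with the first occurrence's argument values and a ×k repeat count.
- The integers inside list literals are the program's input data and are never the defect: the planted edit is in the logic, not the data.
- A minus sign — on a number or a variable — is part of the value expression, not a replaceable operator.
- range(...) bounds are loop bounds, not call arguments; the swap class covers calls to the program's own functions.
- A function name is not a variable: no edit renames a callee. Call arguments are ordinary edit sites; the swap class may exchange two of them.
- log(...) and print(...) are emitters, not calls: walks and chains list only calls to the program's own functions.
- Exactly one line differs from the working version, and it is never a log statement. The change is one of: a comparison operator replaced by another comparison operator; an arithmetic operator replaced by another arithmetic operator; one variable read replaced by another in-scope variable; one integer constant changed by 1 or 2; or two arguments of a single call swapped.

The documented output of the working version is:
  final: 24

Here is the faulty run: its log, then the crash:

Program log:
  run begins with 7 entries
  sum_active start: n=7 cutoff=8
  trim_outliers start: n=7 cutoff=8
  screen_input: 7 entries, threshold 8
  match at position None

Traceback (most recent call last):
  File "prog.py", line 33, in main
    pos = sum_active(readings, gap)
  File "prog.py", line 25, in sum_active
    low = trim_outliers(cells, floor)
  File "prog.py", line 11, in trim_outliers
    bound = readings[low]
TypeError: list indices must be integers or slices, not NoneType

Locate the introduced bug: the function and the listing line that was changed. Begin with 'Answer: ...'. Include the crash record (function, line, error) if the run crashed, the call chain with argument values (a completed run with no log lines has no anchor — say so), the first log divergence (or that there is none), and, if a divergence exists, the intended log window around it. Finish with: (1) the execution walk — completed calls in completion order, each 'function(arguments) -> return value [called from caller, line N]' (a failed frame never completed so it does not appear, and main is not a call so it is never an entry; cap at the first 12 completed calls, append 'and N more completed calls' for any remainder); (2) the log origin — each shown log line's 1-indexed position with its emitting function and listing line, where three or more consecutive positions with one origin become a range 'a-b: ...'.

Answer: the defect is in screen_input at line 4.
The tell: The earliest visible damage is log position 5 — 'match at position None' rather than the intended 'match at position 1'.
Crash: trim_outliers, line 11, TypeError.
Call chain: main -> sum_active([6, 8, 12, 4, 6, 12, 7], 8) (called at line 33) -> trim_outliers([6, 8, 12, 4, 6, 12, 7], 8) (called at line 25).
First divergence: position 5 — the shown line 'match at position None' should read 'match at position 1'.
Intended log window:
  3: trim_outliers start: n=7 cutoff=8
  4: screen_input: 7 entries, threshold 8
  5: match at position 1
  6: audit_lot called with 24, 4
Execution walk:
  screen_input([6, 8, 12, 4, 6, 12, 7], 8) -> None  [called from trim_outliers, line 9]
Log line origins:
  1: from main, line 32
  2: from sum_active, line 24
  3: from trim_outliers, line 8
  4: from screen_input, line 2
  5: from trim_outliers, line 10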